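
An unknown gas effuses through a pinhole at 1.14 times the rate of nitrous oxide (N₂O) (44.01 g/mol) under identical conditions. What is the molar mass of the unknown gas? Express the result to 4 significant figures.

Using Graham's law: rate_X/rate_N₂O = √(M_N₂O/M_X).
1.14 = √(44.01/M_X)
M_X = 44.01 / 1.14² = 44.01 / 1.300 = 33.86 g/mol

33.86 g/mol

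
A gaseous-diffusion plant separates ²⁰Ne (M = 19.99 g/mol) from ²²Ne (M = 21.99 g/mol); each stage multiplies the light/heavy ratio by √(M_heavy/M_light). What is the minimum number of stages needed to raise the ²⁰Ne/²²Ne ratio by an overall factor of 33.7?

Per stage α = (21.99/19.99)^(1/2) = 1.10005^0.5, giving ln α = 0.04768.
Need α^N ≥ 33.7 ⇒ N ≥ ln(33.7) / ln α = 3.517 / 0.04768 = 73.78.
Minimum whole number of stages: N = 74.

74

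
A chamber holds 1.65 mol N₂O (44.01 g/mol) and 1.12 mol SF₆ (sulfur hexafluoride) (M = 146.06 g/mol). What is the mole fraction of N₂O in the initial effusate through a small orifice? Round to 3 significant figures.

0.729

Rate_i ∝ x_i/√M_i (Graham's law weighted by mole fraction), so the effusate composition follows n_i/√M_i.
x_N₂O(eff) = (n_N₂O/√M_N₂O) / (n_N₂O/√M_N₂O + n_SF₆/√M_SF₆)
= (1.65/√44.01) / (1.65/√44.01 + 1.12/√146.06) = 0.2487/(0.2487 + 0.09267) = 0.729.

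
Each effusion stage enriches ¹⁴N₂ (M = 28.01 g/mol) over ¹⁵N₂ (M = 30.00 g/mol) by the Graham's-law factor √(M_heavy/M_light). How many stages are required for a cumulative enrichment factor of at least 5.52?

With α = √(30.00/28.01) per stage, ln α = ½ ln(1.07105) = 0.03432.
Need α^N ≥ 5.52 ⇒ N ≥ ln(5.52) / ln α = 1.708 / 0.03432 = 49.78.
Minimum whole number of stages: N = 50.

50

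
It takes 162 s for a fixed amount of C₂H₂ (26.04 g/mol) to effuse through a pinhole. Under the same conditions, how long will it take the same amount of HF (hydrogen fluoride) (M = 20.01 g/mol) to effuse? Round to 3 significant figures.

142 s

From Graham's law, t_HF/t_C₂H₂ = √(M_HF/M_C₂H₂) = √(20.01/26.04) = √0.7684 = 0.8766.
So the time for HF is 162 × 0.8766 = 142 s.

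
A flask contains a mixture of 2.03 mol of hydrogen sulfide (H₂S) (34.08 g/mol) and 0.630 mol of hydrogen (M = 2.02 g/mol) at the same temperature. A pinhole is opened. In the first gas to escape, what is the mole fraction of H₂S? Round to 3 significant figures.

The effusion rate of species i is ∝ p_i/√M_i ∝ n_i/√M_i.
Mole fraction of H₂S in the effusate = (n_H₂S/√M_H₂S) / (n_H₂S/√M_H₂S + n_H₂/√M_H₂)
= (2.03/√34.08) / (2.03/√34.08 + 0.630/√2.02) = 0.3477/(0.3477 + 0.4433) = 0.440.

0.440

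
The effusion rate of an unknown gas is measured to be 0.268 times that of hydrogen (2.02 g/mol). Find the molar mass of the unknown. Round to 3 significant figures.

From Graham's law, rate_X/rate_H₂ = √(M_H₂/M_X).
0.268 = √(2.02/M_X)
M_X = 2.02 / 0.268² = 2.02 / 0.07182 = 28.1 g/mol

28.1 g/mol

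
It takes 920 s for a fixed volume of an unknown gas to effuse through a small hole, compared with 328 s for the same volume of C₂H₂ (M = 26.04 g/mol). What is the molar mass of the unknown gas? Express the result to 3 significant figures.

Graham's law gives t_X/t_C₂H₂ = √(M_X/M_C₂H₂).
920/328 = 2.805 = √(M_X/26.04)
M_X = 26.04 × 2.805² = 26.04 × 7.867 = 205 g/mol

205 g/mol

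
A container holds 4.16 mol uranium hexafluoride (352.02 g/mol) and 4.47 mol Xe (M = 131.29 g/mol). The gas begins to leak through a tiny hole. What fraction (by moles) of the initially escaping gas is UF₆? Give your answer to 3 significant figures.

0.362

Effusion rate of each component ∝ n_i/√M_i (partial pressure × 1/√M).
x_UF₆(eff) = (n_UF₆/√M_UF₆) / (n_UF₆/√M_UF₆ + n_Xe/√M_Xe)
= (4.16/√352.02) / (4.16/√352.02 + 4.47/√131.29) = 0.2217/(0.2217 + 0.3901) = 0.362.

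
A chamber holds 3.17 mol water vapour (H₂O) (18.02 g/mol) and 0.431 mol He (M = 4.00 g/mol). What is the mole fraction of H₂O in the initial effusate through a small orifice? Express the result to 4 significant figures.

0.7760

The effusion rate of species i is ∝ p_i/√M_i ∝ n_i/√M_i.
x_H₂O(eff) = (n_H₂O/√M_H₂O) / (n_H₂O/√M_H₂O + n_He/√M_He)
= (3.17/√18.02) / (3.17/√18.02 + 0.431/√4.00) = 0.7468/(0.7468 + 0.2155) = 0.7760.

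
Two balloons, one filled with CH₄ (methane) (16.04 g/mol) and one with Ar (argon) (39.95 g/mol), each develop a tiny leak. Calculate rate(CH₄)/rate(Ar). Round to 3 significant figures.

1.58

Using Graham's law: rate_CH₄/rate_Ar = √(M_Ar/M_CH₄) = √(39.95/16.04) = √2.491 = 1.58.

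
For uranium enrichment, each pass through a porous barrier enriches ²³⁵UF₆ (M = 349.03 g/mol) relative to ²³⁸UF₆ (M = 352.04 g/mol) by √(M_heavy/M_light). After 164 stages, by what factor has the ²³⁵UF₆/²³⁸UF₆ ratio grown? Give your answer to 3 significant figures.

2.02

After 164 stages the ratio has grown by (√(352.04/349.03))^164 = (352.04/349.03)^(164/2).
= 1.00862^82 = 2.02.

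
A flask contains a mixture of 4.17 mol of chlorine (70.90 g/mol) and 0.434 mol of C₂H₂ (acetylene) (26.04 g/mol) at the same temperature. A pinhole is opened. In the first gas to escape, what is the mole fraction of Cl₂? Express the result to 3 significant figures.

0.853

Each component's effusion rate ∝ (its partial pressure)·(1/√M) ∝ n_i/√M_i.
So x_Cl₂ in the escaping gas = (n_Cl₂/√M_Cl₂) / Σ(n_i/√M_i)
= (4.17/√70.90) / (4.17/√70.90 + 0.434/√26.04) = 0.4952/(0.4952 + 0.08505) = 0.853.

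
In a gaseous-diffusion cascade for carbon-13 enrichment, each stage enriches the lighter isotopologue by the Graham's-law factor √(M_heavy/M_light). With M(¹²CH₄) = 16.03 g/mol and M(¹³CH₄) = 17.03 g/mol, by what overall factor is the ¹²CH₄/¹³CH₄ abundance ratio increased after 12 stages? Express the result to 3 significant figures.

1.44

The single-stage factor is √(M_heavy/M_light), so 12 stages give [√(17.03/16.03)]^12 = (17.03/16.03)^(12/2).
= 1.06238^6 = 1.44.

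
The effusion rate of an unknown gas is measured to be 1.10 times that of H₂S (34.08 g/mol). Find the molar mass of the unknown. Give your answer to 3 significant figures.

Since effusion rate ∝ 1/√M, rate_X/rate_H₂S = √(M_H₂S/M_X).
1.10 = √(34.08/M_X)
M_X = 34.08 / 1.10² = 34.08 / 1.210 = 28.2 g/mol

28.2 g/mol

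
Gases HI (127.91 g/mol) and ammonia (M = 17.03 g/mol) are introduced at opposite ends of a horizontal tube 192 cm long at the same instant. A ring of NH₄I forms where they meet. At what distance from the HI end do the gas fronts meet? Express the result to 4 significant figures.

51.33 cm

In equal time, each gas travels a distance ∝ its rate ∝ 1/√M, so d_HI/d_NH₃ = √(M_NH₃/M_HI) = √(17.03/127.91) = 0.3649.
With d_HI + d_NH₃ = 192 cm, d_NH₃ = 192/(1 + 0.3649) = 140.7 cm.
d_HI = 192 − 140.7 = 51.33 cm.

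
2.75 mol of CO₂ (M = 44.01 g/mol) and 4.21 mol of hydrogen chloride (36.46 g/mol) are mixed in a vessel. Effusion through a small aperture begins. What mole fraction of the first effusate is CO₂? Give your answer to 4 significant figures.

The effusion rate of species i is ∝ p_i/√M_i ∝ n_i/√M_i.
So x_CO₂ in the escaping gas = (n_CO₂/√M_CO₂) / Σ(n_i/√M_i)
= (2.75/√44.01) / (2.75/√44.01 + 4.21/√36.46) = 0.4145/(0.4145 + 0.6972) = 0.3729.

0.3729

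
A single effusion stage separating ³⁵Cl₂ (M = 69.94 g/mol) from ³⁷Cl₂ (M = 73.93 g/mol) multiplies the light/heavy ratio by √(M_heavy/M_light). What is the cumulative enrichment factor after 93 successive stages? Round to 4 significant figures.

Each stage multiplies the ratio by α = √(73.93/69.94), so after 93 stages the overall factor is α^93 = (73.93/69.94)^(93/2).
= 1.05705^(93/2) = 13.20.

13.20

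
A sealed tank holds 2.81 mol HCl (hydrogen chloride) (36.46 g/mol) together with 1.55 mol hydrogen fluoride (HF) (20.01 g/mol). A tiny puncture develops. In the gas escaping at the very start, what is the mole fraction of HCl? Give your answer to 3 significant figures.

0.573

Effusion rate of each component ∝ n_i/√M_i (partial pressure × 1/√M).
Mole fraction of HCl in the effusate = (n_HCl/√M_HCl) / (n_HCl/√M_HCl + n_HF/√M_HF)
= (2.81/√36.46) / (2.81/√36.46 + 1.55/√20.01) = 0.4654/(0.4654 + 0.3465) = 0.573.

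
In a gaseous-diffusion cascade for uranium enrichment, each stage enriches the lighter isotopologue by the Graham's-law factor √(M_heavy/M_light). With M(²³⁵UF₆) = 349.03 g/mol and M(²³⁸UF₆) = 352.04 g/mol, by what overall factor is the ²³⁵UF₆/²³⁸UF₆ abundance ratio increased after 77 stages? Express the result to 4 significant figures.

Overall factor = α^77 with α = √(352.04/349.03), i.e. (352.04/349.03)^(77/2).
= 1.00862^(77/2) = 1.392.

1.392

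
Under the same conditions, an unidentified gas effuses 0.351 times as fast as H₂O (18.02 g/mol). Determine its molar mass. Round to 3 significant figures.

146 g/mol

By Graham's law, rate_X/rate_H₂O = √(M_H₂O/M_X).
0.351 = √(18.02/M_X)
M_X = 18.02 / 0.351² = 18.02 / 0.1232 = 146 g/mol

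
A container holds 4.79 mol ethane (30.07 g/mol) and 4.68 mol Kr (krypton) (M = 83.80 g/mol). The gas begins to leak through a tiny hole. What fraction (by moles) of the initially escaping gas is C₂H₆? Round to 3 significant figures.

Effusion rate of each component ∝ n_i/√M_i (partial pressure × 1/√M).
So x_C₂H₆ in the escaping gas = (n_C₂H₆/√M_C₂H₆) / Σ(n_i/√M_i)
= (4.79/√30.07) / (4.79/√30.07 + 4.68/√83.80) = 0.8735/(0.8735 + 0.5112) = 0.631.

0.631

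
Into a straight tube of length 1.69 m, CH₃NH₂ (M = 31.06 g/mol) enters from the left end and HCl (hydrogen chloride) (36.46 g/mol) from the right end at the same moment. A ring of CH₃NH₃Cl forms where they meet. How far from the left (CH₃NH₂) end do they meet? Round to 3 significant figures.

0.879 m

Distances travelled in equal time are proportional to diffusion rates, so d_CH₃NH₂/d_HCl = √(M_HCl/M_CH₃NH₂) = √(36.46/31.06) = 1.083.
With d_CH₃NH₂ + d_HCl = 1.69 m, d_HCl = 1.69/(1 + 1.083) = 0.8112 m.
d_CH₃NH₂ = 1.69 − 0.8112 = 0.879 m.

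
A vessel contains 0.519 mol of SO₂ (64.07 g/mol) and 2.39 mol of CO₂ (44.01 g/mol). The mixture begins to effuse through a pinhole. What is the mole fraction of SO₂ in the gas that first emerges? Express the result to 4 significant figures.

Effusion rate of each component ∝ n_i/√M_i (partial pressure × 1/√M).
Mole fraction of SO₂ in the effusate = (n_SO₂/√M_SO₂) / (n_SO₂/√M_SO₂ + n_CO₂/√M_CO₂)
= (0.519/√64.07) / (0.519/√64.07 + 2.39/√44.01) = 0.06484/(0.06484 + 0.3603) = 0.1525.

0.1525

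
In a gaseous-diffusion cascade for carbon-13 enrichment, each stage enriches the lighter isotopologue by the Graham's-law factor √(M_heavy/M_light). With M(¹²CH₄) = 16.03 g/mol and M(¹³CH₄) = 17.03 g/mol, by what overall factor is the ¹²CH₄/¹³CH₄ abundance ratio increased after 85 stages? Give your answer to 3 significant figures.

13.1

The single-stage factor is √(M_heavy/M_light), so 85 stages give [√(17.03/16.03)]^85 = (17.03/16.03)^(85/2).
= 1.06238^(85/2) = 13.1.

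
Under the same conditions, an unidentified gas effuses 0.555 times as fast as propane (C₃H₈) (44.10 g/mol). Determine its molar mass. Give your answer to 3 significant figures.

From Graham's law, rate_X/rate_C₃H₈ = √(M_C₃H₈/M_X).
0.555 = √(44.10/M_X)
M_X = 44.10 / 0.555² = 44.10 / 0.3080 = 143 g/mol

143 g/mol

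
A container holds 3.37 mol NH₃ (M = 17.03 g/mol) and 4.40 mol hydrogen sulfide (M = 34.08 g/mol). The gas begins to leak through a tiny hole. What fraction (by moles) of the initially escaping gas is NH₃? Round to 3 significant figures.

The effusion rate of species i is ∝ p_i/√M_i ∝ n_i/√M_i.
x_NH₃(eff) = (n_NH₃/√M_NH₃) / (n_NH₃/√M_NH₃ + n_H₂S/√M_H₂S)
= (3.37/√17.03) / (3.37/√17.03 + 4.40/√34.08) = 0.8166/(0.8166 + 0.7537) = 0.520.

0.520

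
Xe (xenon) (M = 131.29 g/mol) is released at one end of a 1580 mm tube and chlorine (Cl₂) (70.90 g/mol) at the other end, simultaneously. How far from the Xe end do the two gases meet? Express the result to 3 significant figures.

Graham's law gives d_Xe/d_Cl₂ = rate_Xe/rate_Cl₂ = √(M_Cl₂/M_Xe) = √(70.90/131.29) = 0.7349.
With d_Xe + d_Cl₂ = 1580 mm, d_Cl₂ = 1580/(1 + 0.7349) = 910.7 mm.
d_Xe = 1580 − 910.7 = 669 mm.

669 mm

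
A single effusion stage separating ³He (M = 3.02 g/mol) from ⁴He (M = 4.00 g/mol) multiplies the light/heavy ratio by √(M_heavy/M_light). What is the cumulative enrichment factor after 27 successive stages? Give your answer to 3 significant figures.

44.4

After 27 stages the ratio has grown by (√(4.00/3.02))^27 = (4.00/3.02)^(27/2).
= 1.32450^(27/2) = 44.4.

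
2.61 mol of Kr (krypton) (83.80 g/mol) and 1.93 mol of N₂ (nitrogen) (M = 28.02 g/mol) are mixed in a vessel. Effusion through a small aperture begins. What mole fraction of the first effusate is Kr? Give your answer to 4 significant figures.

0.4388

Effusion rate of each component ∝ n_i/√M_i (partial pressure × 1/√M).
Mole fraction of Kr in the effusate = (n_Kr/√M_Kr) / (n_Kr/√M_Kr + n_N₂/√M_N₂)
= (2.61/√83.80) / (2.61/√83.80 + 1.93/√28.02) = 0.2851/(0.2851 + 0.3646) = 0.4388.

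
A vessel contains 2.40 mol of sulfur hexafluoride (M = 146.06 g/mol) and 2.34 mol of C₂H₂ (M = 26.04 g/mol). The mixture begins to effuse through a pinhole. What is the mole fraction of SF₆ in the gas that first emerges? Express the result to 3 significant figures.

0.302

The effusion rate of species i is ∝ p_i/√M_i ∝ n_i/√M_i.
Mole fraction of SF₆ in the effusate = (n_SF₆/√M_SF₆) / (n_SF₆/√M_SF₆ + n_C₂H₂/√M_C₂H₂)
= (2.40/√146.06) / (2.40/√146.06 + 2.34/√26.04) = 0.1986/(0.1986 + 0.4586) = 0.302.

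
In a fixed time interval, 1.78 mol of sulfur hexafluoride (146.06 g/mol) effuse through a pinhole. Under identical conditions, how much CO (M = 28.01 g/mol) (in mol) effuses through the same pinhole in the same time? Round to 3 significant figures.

4.06 mol

By Graham's law, rate_CO/rate_SF₆ = √(M_SF₆/M_CO) = √(146.06/28.01) = √5.215 = 2.284.
So the amount for CO is 1.78 × 2.284 = 4.06 mol.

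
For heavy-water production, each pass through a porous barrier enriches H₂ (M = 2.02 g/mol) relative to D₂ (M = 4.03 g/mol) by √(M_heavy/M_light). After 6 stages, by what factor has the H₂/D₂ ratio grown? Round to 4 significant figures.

7.941

Each stage multiplies the ratio by α = √(4.03/2.02), so after 6 stages the overall factor is α^6 = (4.03/2.02)^(6/2).
= 1.99505^3 = 7.941.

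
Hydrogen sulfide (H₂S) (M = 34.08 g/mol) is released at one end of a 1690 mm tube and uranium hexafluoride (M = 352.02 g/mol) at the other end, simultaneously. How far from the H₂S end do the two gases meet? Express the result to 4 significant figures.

1289 mm

In equal time, each gas travels a distance ∝ its rate ∝ 1/√M, so d_H₂S/d_UF₆ = √(M_UF₆/M_H₂S) = √(352.02/34.08) = 3.214.
With d_H₂S + d_UF₆ = 1690 mm, d_UF₆ = 1690/(1 + 3.214) = 401.1 mm.
d_H₂S = 1690 − 401.1 = 1289 mm.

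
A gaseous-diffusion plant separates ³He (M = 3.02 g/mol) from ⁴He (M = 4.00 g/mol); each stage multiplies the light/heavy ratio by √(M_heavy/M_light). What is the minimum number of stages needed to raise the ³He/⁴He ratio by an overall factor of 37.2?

26

With α = √(4.00/3.02) per stage, ln α = ½ ln(1.32450) = 0.1405.
Need α^N ≥ 37.2 ⇒ N ≥ ln(37.2) / ln α = 3.616 / 0.1405 = 25.74.
So at least 26 stages are needed.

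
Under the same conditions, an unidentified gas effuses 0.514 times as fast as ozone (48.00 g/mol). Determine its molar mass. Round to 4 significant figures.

Graham's law gives rate_X/rate_O₃ = √(M_O₃/M_X).
0.514 = √(48.00/M_X)
M_X = 48.00 / 0.514² = 48.00 / 0.2642 = 181.7 g/mol

181.7 g/mol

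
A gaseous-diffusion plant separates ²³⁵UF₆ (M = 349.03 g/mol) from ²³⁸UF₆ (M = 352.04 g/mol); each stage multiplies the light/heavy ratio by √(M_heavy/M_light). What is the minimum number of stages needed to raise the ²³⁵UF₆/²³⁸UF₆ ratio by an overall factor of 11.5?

With α = √(352.04/349.03) per stage, ln α = ½ ln(1.00862) = 0.004293.
Need α^N ≥ 11.5 ⇒ N ≥ ln(11.5) / ln α = 2.442 / 0.004293 = 568.85.
Minimum whole number of stages: N = 569.

569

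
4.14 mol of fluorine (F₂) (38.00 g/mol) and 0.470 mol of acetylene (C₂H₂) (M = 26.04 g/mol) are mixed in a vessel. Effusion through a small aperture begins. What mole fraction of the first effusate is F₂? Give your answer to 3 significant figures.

0.879

Rate_i ∝ x_i/√M_i (Graham's law weighted by mole fraction), so the effusate composition follows n_i/√M_i.
So x_F₂ in the escaping gas = (n_F₂/√M_F₂) / Σ(n_i/√M_i)
= (4.14/√38.00) / (4.14/√38.00 + 0.470/√26.04) = 0.6716/(0.6716 + 0.09210) = 0.879.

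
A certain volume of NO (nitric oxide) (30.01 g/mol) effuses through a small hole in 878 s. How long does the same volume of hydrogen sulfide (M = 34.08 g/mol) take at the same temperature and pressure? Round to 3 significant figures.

From Graham's law, t_H₂S/t_NO = √(M_H₂S/M_NO) = √(34.08/30.01) = √1.136 = 1.066.
So the time for H₂S is 878 × 1.066 = 936 s.

936 s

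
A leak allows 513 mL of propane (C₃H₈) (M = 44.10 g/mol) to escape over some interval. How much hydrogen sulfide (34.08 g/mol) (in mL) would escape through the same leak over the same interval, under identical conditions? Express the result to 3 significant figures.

584 mL

Graham's law gives rate_H₂S/rate_C₃H₈ = √(M_C₃H₈/M_H₂S) = √(44.10/34.08) = √1.294 = 1.138.
So the volume for H₂S is 513 × 1.138 = 584 mL.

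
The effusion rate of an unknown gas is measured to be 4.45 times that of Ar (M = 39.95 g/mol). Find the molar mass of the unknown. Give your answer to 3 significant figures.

2.02 g/mol

Since effusion rate ∝ 1/√M, rate_X/rate_Ar = √(M_Ar/M_X).
4.45 = √(39.95/M_X)
M_X = 39.95 / 4.45² = 39.95 / 19.80 = 2.02 g/mol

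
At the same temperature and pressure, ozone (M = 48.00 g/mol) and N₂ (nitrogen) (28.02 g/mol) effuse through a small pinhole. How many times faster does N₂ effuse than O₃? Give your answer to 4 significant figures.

Graham's law gives rate_N₂/rate_O₃ = √(M_O₃/M_N₂) = √(48.00/28.02) = √1.713 = 1.309.

1.309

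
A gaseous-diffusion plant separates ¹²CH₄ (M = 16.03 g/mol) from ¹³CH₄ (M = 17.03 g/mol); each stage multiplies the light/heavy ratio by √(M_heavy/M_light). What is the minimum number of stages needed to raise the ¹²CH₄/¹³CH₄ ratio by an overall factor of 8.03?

69

Single-stage factor α = √(17.03/16.03), so ln α = ½ ln(1.06238) = 0.03026.
Need α^N ≥ 8.03 ⇒ N ≥ ln(8.03) / ln α = 2.083 / 0.03026 = 68.85.
So at least 69 stages are needed.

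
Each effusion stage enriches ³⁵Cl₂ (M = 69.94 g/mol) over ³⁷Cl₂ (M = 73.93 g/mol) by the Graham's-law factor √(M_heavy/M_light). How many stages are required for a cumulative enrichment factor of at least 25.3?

117

Per stage α = (73.93/69.94)^(1/2) = 1.05705^0.5, giving ln α = 0.02774.
Need α^N ≥ 25.3 ⇒ N ≥ ln(25.3) / ln α = 3.231 / 0.02774 = 116.47.
Minimum whole number of stages: N = 117.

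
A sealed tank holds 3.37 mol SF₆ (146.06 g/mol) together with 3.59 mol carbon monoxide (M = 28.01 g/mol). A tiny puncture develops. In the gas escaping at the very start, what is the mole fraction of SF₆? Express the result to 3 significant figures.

0.291

The effusion rate of species i is ∝ p_i/√M_i ∝ n_i/√M_i.
So x_SF₆ in the escaping gas = (n_SF₆/√M_SF₆) / Σ(n_i/√M_i)
= (3.37/√146.06) / (3.37/√146.06 + 3.59/√28.01) = 0.2788/(0.2788 + 0.6783) = 0.291.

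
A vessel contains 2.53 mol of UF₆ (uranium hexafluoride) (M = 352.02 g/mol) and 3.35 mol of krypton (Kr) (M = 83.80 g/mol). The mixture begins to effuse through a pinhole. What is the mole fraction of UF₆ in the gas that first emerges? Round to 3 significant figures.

0.269

Effusion rate of each component ∝ n_i/√M_i (partial pressure × 1/√M).
So x_UF₆ in the escaping gas = (n_UF₆/√M_UF₆) / Σ(n_i/√M_i)
= (2.53/√352.02) / (2.53/√352.02 + 3.35/√83.80) = 0.1348/(0.1348 + 0.3660) = 0.269.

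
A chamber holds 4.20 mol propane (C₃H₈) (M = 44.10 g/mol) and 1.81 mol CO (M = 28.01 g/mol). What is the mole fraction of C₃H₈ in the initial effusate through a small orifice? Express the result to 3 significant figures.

0.649

Effusion rate of each component ∝ n_i/√M_i (partial pressure × 1/√M).
So x_C₃H₈ in the escaping gas = (n_C₃H₈/√M_C₃H₈) / Σ(n_i/√M_i)
= (4.20/√44.10) / (4.20/√44.10 + 1.81/√28.01) = 0.6325/(0.6325 + 0.3420) = 0.649.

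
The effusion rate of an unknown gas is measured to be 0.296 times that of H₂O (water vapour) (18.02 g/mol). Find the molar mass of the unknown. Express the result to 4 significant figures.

205.7 g/mol

Since effusion rate ∝ 1/√M, rate_X/rate_H₂O = √(M_H₂O/M_X).
0.296 = √(18.02/M_X)
M_X = 18.02 / 0.296² = 18.02 / 0.08762 = 205.7 g/mol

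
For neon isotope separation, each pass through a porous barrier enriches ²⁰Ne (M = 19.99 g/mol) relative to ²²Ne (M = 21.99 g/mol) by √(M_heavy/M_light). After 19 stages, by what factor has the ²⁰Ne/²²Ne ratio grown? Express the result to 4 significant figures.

2.474

After 19 stages the ratio has grown by (√(21.99/19.99))^19 = (21.99/19.99)^(19/2).
= 1.10005^(19/2) = 2.474.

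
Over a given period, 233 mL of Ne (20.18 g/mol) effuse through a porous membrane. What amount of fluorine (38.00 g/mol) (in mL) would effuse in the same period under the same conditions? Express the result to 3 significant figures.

Graham's law gives rate_F₂/rate_Ne = √(M_Ne/M_F₂) = √(20.18/38.00) = √0.5311 = 0.7287.
So the volume for F₂ is 233 × 0.7287 = 170 mL.

170 mL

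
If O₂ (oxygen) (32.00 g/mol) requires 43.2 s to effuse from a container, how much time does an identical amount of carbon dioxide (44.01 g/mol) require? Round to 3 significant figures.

50.7 s

From Graham's law, t_CO₂/t_O₂ = √(M_CO₂/M_O₂) = √(44.01/32.00) = √1.375 = 1.173.
So the time for CO₂ is 43.2 × 1.173 = 50.7 s.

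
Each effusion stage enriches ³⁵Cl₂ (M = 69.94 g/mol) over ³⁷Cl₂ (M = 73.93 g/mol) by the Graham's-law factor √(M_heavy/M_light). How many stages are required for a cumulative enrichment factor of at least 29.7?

123

Per stage α = (73.93/69.94)^(1/2) = 1.05705^0.5, giving ln α = 0.02774.
Need α^N ≥ 29.7 ⇒ N ≥ ln(29.7) / ln α = 3.391 / 0.02774 = 122.25.
So at least 123 stages are needed.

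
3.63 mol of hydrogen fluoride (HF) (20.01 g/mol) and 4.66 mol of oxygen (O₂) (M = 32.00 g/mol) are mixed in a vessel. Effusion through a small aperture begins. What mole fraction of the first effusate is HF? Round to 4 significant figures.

0.4962

The effusion rate of species i is ∝ p_i/√M_i ∝ n_i/√M_i.
Mole fraction of HF in the effusate = (n_HF/√M_HF) / (n_HF/√M_HF + n_O₂/√M_O₂)
= (3.63/√20.01) / (3.63/√20.01 + 4.66/√32.00) = 0.8115/(0.8115 + 0.8238) = 0.4962.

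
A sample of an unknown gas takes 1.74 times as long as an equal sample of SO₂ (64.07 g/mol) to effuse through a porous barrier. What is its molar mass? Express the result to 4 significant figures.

194.0 g/mol

Graham's law gives t_X/t_SO₂ = √(M_X/M_SO₂).
1.74 = √(M_X/64.07)
M_X = 64.07 × 1.74² = 64.07 × 3.028 = 194.0 g/mol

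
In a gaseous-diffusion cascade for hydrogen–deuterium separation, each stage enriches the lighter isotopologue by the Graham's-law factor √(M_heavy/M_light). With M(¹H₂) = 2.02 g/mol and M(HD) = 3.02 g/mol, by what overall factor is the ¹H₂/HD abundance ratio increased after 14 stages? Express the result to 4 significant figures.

16.70

Each stage multiplies the ratio by α = √(3.02/2.02), so after 14 stages the overall factor is α^14 = (3.02/2.02)^(14/2).
= 1.49505^7 = 16.70.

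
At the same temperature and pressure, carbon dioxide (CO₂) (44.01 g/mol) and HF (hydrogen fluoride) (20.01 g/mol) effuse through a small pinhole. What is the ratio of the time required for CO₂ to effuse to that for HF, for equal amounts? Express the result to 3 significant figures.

Since effusion rate ∝ 1/√M, t_CO₂/t_HF = √(M_CO₂/M_HF) = √(44.01/20.01) = √2.199 = 1.48.

1.48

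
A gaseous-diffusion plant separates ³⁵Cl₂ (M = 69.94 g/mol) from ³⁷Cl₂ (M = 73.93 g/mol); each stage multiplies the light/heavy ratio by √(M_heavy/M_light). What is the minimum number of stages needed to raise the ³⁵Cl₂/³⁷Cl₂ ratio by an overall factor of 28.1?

Per stage α = (73.93/69.94)^(1/2) = 1.05705^0.5, giving ln α = 0.02774.
Need α^N ≥ 28.1 ⇒ N ≥ ln(28.1) / ln α = 3.336 / 0.02774 = 120.25.
Rounding up, N = 121 stages.

121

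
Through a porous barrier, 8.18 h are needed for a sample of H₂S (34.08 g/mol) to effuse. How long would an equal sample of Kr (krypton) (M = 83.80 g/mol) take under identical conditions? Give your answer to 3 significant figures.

12.8 h

By Graham's law, t_Kr/t_H₂S = √(M_Kr/M_H₂S) = √(83.80/34.08) = √2.459 = 1.568.
So the time for Kr is 8.18 × 1.568 = 12.8 h.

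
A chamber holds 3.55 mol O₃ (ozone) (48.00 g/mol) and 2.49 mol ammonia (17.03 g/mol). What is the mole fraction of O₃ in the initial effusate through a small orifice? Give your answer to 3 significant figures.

0.459

The effusion rate of species i is ∝ p_i/√M_i ∝ n_i/√M_i.
x_O₃(eff) = (n_O₃/√M_O₃) / (n_O₃/√M_O₃ + n_NH₃/√M_NH₃)
= (3.55/√48.00) / (3.55/√48.00 + 2.49/√17.03) = 0.5124/(0.5124 + 0.6034) = 0.459.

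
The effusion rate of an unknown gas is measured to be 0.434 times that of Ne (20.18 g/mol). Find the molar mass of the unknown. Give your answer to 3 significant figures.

By Graham's law, rate_X/rate_Ne = √(M_Ne/M_X).
0.434 = √(20.18/M_X)
M_X = 20.18 / 0.434² = 20.18 / 0.1884 = 107 g/mol

107 g/mol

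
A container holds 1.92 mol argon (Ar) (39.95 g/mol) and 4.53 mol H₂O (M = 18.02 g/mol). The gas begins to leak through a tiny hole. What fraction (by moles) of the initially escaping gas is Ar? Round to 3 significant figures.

The effusion rate of species i is ∝ p_i/√M_i ∝ n_i/√M_i.
So x_Ar in the escaping gas = (n_Ar/√M_Ar) / Σ(n_i/√M_i)
= (1.92/√39.95) / (1.92/√39.95 + 4.53/√18.02) = 0.3038/(0.3038 + 1.067) = 0.222.

0.222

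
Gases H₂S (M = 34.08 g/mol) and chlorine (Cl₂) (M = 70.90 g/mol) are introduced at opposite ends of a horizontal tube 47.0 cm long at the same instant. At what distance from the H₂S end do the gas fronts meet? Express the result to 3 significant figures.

Distances travelled in equal time are proportional to diffusion rates, so d_H₂S/d_Cl₂ = √(M_Cl₂/M_H₂S) = √(70.90/34.08) = 1.442.
With d_H₂S + d_Cl₂ = 47.0 cm, d_Cl₂ = 47.0/(1 + 1.442) = 19.24 cm.
d_H₂S = 47.0 − 19.24 = 27.8 cm.

27.8 cm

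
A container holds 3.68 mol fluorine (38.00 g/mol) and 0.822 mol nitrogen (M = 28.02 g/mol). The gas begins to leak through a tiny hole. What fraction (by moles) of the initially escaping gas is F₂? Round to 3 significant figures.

The effusion rate of species i is ∝ p_i/√M_i ∝ n_i/√M_i.
x_F₂(eff) = (n_F₂/√M_F₂) / (n_F₂/√M_F₂ + n_N₂/√M_N₂)
= (3.68/√38.00) / (3.68/√38.00 + 0.822/√28.02) = 0.5970/(0.5970 + 0.1553) = 0.794.

0.794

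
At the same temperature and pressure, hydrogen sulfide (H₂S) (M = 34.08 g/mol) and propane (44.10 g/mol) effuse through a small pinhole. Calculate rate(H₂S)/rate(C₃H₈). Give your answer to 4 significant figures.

Graham's law gives rate_H₂S/rate_C₃H₈ = √(M_C₃H₈/M_H₂S) = √(44.10/34.08) = √1.294 = 1.138.

1.138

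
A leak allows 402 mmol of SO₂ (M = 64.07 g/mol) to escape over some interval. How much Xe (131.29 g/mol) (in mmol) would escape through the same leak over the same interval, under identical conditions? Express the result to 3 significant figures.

281 mmol

Since effusion rate ∝ 1/√M, rate_Xe/rate_SO₂ = √(M_SO₂/M_Xe) = √(64.07/131.29) = √0.4880 = 0.6986.
So the amount for Xe is 402 × 0.6986 = 281 mmol.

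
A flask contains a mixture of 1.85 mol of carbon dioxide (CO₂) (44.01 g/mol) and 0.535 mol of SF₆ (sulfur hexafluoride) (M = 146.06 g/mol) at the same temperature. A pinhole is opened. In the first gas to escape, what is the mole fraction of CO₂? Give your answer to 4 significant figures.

Each component's effusion rate ∝ (its partial pressure)·(1/√M) ∝ n_i/√M_i.
So x_CO₂ in the escaping gas = (n_CO₂/√M_CO₂) / Σ(n_i/√M_i)
= (1.85/√44.01) / (1.85/√44.01 + 0.535/√146.06) = 0.2789/(0.2789 + 0.04427) = 0.8630.

0.8630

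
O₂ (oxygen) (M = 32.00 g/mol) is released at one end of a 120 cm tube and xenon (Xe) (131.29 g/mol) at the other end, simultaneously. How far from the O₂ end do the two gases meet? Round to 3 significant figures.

80.3 cm

Graham's law gives d_O₂/d_Xe = rate_O₂/rate_Xe = √(M_Xe/M_O₂) = √(131.29/32.00) = 2.026.
With d_O₂ + d_Xe = 120 cm, d_Xe = 120/(1 + 2.026) = 39.66 cm.
d_O₂ = 120 − 39.66 = 80.3 cm.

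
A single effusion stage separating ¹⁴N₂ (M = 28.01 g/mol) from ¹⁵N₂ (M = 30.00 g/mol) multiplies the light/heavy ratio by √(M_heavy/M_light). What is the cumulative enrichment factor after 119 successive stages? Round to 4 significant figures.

59.37

Each stage multiplies the ratio by α = √(30.00/28.01), so after 119 stages the overall factor is α^119 = (30.00/28.01)^(119/2).
= 1.07105^(119/2) = 59.37.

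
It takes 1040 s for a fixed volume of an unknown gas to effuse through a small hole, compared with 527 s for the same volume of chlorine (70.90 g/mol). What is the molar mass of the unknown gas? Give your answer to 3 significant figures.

Graham's law gives t_X/t_Cl₂ = √(M_X/M_Cl₂).
1040/527 = 1.973 = √(M_X/70.90)
M_X = 70.90 × 1.973² = 70.90 × 3.894 = 276 g/mol

276 g/mol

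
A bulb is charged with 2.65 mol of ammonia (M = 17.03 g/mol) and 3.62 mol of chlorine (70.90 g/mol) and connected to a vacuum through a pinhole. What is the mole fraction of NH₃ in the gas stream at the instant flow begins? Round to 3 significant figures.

The effusion rate of species i is ∝ p_i/√M_i ∝ n_i/√M_i.
Mole fraction of NH₃ in the effusate = (n_NH₃/√M_NH₃) / (n_NH₃/√M_NH₃ + n_Cl₂/√M_Cl₂)
= (2.65/√17.03) / (2.65/√17.03 + 3.62/√70.90) = 0.6422/(0.6422 + 0.4299) = 0.599.

0.599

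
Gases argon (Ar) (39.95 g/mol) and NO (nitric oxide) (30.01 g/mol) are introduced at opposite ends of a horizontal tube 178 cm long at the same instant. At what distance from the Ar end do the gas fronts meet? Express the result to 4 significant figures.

The fronts meet when d_Ar + d_NO = L with d_Ar/d_NO = √(M_NO/M_Ar) (Graham's law). Here √(M_NO/M_Ar) = √(30.01/39.95) = 0.8667.
With d_Ar + d_NO = 178 cm, d_NO = 178/(1 + 0.8667) = 95.35 cm.
d_Ar = 178 − 95.35 = 82.65 cm.

82.65 cm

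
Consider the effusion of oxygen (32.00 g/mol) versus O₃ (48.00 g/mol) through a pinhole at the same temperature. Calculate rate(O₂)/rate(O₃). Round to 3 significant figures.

1.22

By Graham's law, rate_O₂/rate_O₃ = √(M_O₃/M_O₂) = √(48.00/32.00) = √1.500 = 1.22.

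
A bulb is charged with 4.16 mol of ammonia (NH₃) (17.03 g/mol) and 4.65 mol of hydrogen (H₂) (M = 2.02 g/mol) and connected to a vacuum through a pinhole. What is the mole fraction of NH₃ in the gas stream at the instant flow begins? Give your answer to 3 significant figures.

Rate_i ∝ x_i/√M_i (Graham's law weighted by mole fraction), so the effusate composition follows n_i/√M_i.
Mole fraction of NH₃ in the effusate = (n_NH₃/√M_NH₃) / (n_NH₃/√M_NH₃ + n_H₂/√M_H₂)
= (4.16/√17.03) / (4.16/√17.03 + 4.65/√2.02) = 1.008/(1.008 + 3.272) = 0.236.

0.236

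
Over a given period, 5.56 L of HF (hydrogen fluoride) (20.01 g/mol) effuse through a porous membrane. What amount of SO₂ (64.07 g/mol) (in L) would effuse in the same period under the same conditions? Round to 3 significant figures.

3.11 L

Since effusion rate ∝ 1/√M, rate_SO₂/rate_HF = √(M_HF/M_SO₂) = √(20.01/64.07) = √0.3123 = 0.5589.
So the volume for SO₂ is 5.56 × 0.5589 = 3.11 L.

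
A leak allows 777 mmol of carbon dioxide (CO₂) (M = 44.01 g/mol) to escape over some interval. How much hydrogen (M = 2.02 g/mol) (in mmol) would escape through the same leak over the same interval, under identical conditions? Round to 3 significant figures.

From Graham's law, rate_H₂/rate_CO₂ = √(M_CO₂/M_H₂) = √(44.01/2.02) = √21.79 = 4.668.
So the amount for H₂ is 777 × 4.668 = 3630 mmol.

3630 mmol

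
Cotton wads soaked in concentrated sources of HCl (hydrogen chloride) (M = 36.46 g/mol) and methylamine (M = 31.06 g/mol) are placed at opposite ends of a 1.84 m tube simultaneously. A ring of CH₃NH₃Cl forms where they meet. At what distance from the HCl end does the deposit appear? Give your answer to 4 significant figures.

0.8832 m

The fronts meet when d_HCl + d_CH₃NH₂ = L with d_HCl/d_CH₃NH₂ = √(M_CH₃NH₂/M_HCl) (Graham's law). Here √(M_CH₃NH₂/M_HCl) = √(31.06/36.46) = 0.9230.
With d_HCl + d_CH₃NH₂ = 1.84 m, d_CH₃NH₂ = 1.84/(1 + 0.9230) = 0.9568 m.
d_HCl = 1.84 − 0.9568 = 0.8832 m.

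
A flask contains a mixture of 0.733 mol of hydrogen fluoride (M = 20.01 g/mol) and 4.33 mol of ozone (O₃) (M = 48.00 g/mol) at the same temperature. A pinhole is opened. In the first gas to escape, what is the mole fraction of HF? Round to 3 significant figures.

0.208

Each component's effusion rate ∝ (its partial pressure)·(1/√M) ∝ n_i/√M_i.
x_HF(eff) = (n_HF/√M_HF) / (n_HF/√M_HF + n_O₃/√M_O₃)
= (0.733/√20.01) / (0.733/√20.01 + 4.33/√48.00) = 0.1639/(0.1639 + 0.6250) = 0.208.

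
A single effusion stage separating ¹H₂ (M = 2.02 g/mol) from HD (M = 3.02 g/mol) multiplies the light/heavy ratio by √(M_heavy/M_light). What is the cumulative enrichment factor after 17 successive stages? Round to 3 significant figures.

30.5

Overall factor = α^17 with α = √(3.02/2.02), i.e. (3.02/2.02)^(17/2).
= 1.49505^(17/2) = 30.5.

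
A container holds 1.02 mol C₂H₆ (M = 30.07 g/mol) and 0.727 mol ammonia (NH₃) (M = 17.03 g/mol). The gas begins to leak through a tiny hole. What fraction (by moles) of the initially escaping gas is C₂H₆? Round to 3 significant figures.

0.514

Rate_i ∝ x_i/√M_i (Graham's law weighted by mole fraction), so the effusate composition follows n_i/√M_i.
Mole fraction of C₂H₆ in the effusate = (n_C₂H₆/√M_C₂H₆) / (n_C₂H₆/√M_C₂H₆ + n_NH₃/√M_NH₃)
= (1.02/√30.07) / (1.02/√30.07 + 0.727/√17.03) = 0.1860/(0.1860 + 0.1762) = 0.514.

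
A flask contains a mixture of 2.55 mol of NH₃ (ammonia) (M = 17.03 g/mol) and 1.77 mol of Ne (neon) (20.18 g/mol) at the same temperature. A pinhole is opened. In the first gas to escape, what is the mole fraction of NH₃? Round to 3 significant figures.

The effusion rate of species i is ∝ p_i/√M_i ∝ n_i/√M_i.
So x_NH₃ in the escaping gas = (n_NH₃/√M_NH₃) / Σ(n_i/√M_i)
= (2.55/√17.03) / (2.55/√17.03 + 1.77/√20.18) = 0.6179/(0.6179 + 0.3940) = 0.611.

0.611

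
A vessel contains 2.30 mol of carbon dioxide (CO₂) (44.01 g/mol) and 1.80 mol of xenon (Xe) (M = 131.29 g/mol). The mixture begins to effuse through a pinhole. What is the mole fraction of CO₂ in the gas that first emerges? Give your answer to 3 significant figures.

0.688

Each component's effusion rate ∝ (its partial pressure)·(1/√M) ∝ n_i/√M_i.
So x_CO₂ in the escaping gas = (n_CO₂/√M_CO₂) / Σ(n_i/√M_i)
= (2.30/√44.01) / (2.30/√44.01 + 1.80/√131.29) = 0.3467/(0.3467 + 0.1571) = 0.688.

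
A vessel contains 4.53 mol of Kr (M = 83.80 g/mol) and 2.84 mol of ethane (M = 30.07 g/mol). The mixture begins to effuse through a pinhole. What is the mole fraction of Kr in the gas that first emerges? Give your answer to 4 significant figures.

Each component's effusion rate ∝ (its partial pressure)·(1/√M) ∝ n_i/√M_i.
So x_Kr in the escaping gas = (n_Kr/√M_Kr) / Σ(n_i/√M_i)
= (4.53/√83.80) / (4.53/√83.80 + 2.84/√30.07) = 0.4949/(0.4949 + 0.5179) = 0.4886.

0.4886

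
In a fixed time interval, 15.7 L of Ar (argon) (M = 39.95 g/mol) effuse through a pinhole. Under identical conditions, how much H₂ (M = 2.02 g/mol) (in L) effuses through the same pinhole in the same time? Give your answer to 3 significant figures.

Graham's law gives rate_H₂/rate_Ar = √(M_Ar/M_H₂) = √(39.95/2.02) = √19.78 = 4.447.
So the volume for H₂ is 15.7 × 4.447 = 69.8 L.

69.8 L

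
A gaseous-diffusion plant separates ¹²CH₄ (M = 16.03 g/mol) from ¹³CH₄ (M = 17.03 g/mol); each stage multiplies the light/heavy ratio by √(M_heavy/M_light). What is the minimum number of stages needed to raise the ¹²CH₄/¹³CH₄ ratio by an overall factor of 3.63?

Single-stage factor α = √(17.03/16.03), so ln α = ½ ln(1.06238) = 0.03026.
Need α^N ≥ 3.63 ⇒ N ≥ ln(3.63) / ln α = 1.289 / 0.03026 = 42.61.
So at least 43 stages are needed.

43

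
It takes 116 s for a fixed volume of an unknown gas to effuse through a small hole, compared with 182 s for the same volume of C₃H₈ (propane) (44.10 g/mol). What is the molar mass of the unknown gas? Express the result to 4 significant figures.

17.91 g/mol

From Graham's law, t_X/t_C₃H₈ = √(M_X/M_C₃H₈).
116/182 = 0.6374 = √(M_X/44.10)
M_X = 44.10 × 0.6374² = 44.10 × 0.4062 = 17.91 g/mol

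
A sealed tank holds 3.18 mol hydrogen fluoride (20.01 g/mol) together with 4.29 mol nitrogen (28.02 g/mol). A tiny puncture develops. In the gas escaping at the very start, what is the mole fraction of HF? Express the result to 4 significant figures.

0.4673

Effusion rate of each component ∝ n_i/√M_i (partial pressure × 1/√M).
Mole fraction of HF in the effusate = (n_HF/√M_HF) / (n_HF/√M_HF + n_N₂/√M_N₂)
= (3.18/√20.01) / (3.18/√20.01 + 4.29/√28.02) = 0.7109/(0.7109 + 0.8104) = 0.4673.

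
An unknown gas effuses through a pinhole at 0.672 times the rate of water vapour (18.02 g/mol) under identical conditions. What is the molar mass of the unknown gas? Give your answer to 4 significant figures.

39.90 g/mol

Since effusion rate ∝ 1/√M, rate_X/rate_H₂O = √(M_H₂O/M_X).
0.672 = √(18.02/M_X)
M_X = 18.02 / 0.672² = 18.02 / 0.4516 = 39.90 g/mol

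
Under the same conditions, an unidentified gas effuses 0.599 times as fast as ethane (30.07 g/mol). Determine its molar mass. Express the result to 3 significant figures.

83.8 g/mol

Using Graham's law: rate_X/rate_C₂H₆ = √(M_C₂H₆/M_X).
0.599 = √(30.07/M_X)
M_X = 30.07 / 0.599² = 30.07 / 0.3588 = 83.8 g/mol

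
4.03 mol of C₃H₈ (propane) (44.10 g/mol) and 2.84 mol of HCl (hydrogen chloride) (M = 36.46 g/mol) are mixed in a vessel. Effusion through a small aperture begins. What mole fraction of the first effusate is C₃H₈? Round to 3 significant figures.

Rate_i ∝ x_i/√M_i (Graham's law weighted by mole fraction), so the effusate composition follows n_i/√M_i.
x_C₃H₈(eff) = (n_C₃H₈/√M_C₃H₈) / (n_C₃H₈/√M_C₃H₈ + n_HCl/√M_HCl)
= (4.03/√44.10) / (4.03/√44.10 + 2.84/√36.46) = 0.6069/(0.6069 + 0.4703) = 0.563.

0.563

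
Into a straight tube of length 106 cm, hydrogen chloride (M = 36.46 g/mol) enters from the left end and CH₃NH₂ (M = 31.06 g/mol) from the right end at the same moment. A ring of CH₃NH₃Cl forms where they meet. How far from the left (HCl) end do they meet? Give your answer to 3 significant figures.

The fronts meet when d_HCl + d_CH₃NH₂ = L with d_HCl/d_CH₃NH₂ = √(M_CH₃NH₂/M_HCl) (Graham's law). Here √(M_CH₃NH₂/M_HCl) = √(31.06/36.46) = 0.9230.
With d_HCl + d_CH₃NH₂ = 106 cm, d_CH₃NH₂ = 106/(1 + 0.9230) = 55.12 cm.
d_HCl = 106 − 55.12 = 50.9 cm.

50.9 cm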